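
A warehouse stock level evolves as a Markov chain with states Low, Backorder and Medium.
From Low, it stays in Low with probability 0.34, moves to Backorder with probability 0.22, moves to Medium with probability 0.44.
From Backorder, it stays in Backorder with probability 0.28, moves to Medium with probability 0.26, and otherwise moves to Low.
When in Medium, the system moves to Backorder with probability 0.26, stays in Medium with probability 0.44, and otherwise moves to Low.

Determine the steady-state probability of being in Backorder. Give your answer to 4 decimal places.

Let the stationary distribution be π with π = πP and π_1 + π_2 + π_3 = 1.
π_1 = 0.34·π_1 + 0.46·π_2 + 0.3·π_3
π_2 = 0.22·π_1 + 0.28·π_2 + 0.26·π_3
Solving with the normalization constraint gives π = (0.3543, 0.2508, 0.3948).
So the stationary probability of Backorder is 0.2508.

0.2508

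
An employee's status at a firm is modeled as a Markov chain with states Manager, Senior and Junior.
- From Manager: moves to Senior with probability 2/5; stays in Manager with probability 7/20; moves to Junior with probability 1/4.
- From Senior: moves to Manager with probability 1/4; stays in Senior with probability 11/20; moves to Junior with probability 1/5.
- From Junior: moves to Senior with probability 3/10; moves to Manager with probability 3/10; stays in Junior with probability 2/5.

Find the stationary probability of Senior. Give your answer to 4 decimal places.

Let the stationary distribution be π with π = πP and π_1 + π_2 + π_3 = 1.
π_1 = 0.35·π_1 + 0.25·π_2 + 0.3·π_3
π_2 = 0.4·π_1 + 0.55·π_2 + 0.3·π_3
Solving with the normalization constraint gives π = (0.2927, 0.4390, 0.2683).
So the stationary probability of Senior is 0.4390.

0.4390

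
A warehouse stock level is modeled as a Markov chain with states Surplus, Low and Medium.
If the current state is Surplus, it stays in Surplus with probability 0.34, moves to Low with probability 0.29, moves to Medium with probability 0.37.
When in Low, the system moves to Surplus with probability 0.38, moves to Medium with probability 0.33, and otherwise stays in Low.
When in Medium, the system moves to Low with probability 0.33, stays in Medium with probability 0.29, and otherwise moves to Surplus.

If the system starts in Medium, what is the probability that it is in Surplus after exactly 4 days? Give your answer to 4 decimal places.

Propagate the distribution vector 4 days from Medium.
After 0 days: (0.0000, 0.0000, 1.0000)
After 1 day: (0.3800, 0.3300, 0.2900)
After 2 days: (0.3648, 0.3016, 0.3336)
After 3 days: (0.3654, 0.3033, 0.3312)
After 4 days: (0.3654, 0.3032, 0.3314)
P(in Surplus after 4 days) = 0.3654

0.3654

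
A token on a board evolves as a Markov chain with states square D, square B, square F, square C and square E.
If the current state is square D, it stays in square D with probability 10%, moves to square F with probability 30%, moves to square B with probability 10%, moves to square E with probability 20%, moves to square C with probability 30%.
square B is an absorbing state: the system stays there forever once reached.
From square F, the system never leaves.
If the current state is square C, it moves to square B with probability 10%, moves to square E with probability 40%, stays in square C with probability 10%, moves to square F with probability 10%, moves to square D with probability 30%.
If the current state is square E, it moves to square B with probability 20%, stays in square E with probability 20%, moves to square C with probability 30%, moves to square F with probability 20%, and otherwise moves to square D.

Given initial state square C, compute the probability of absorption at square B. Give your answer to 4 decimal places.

Let h(s) be the probability of absorption at square B starting from transient state s. Then h(square B) = 1 and h(square F) = 0. By first-step analysis:
h(square D) = 0.1·h(square D) + 0.1·1 + 0.3·0 + 0.3·h(square C) + 0.2·h(square E)
h(square C) = 0.3·h(square D) + 0.1·1 + 0.1·0 + 0.1·h(square C) + 0.4·h(square E)
h(square E) = 0.1·h(square D) + 0.2·1 + 0.2·0 + 0.3·h(square C) + 0.2·h(square E)
Solving: h(square D) = 0.3571, h(square C) = 0.4333, h(square E) = 0.4571.
Starting from square C, the probability is 0.4333.

0.4333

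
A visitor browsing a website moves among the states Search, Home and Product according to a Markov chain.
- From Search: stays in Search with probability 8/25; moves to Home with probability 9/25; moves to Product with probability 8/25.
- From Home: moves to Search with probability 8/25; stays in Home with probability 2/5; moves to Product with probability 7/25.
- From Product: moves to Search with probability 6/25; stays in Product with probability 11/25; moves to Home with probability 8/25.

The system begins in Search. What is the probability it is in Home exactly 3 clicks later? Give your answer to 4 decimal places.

Propagate the distribution vector 3 clicks from Search.
After 0 clicks: (1.0000, 0.0000, 0.0000)
After 1 click: (0.3200, 0.3600, 0.3200)
After 2 clicks: (0.2944, 0.3616, 0.3440)
After 3 clicks: (0.2925, 0.3607, 0.3468)
P(in Home after 3 clicks) = 0.3607

0.3607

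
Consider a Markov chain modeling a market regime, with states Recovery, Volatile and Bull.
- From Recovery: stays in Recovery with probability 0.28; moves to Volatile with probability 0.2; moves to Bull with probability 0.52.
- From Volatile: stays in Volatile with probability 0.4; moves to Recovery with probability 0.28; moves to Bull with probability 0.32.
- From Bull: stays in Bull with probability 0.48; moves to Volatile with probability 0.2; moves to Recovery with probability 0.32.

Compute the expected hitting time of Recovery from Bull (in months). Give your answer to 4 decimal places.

3.2258

Let t(s) be the expected number of months to first reach Recovery from state s, with t(Recovery) = 0. Conditioning on the first month:
t(Volatile) = 1 + 0.4·t(Volatile) + 0.32·t(Bull)
t(Bull) = 1 + 0.2·t(Volatile) + 0.48·t(Bull)
Solving: t(Volatile) = 3.3871, t(Bull) = 3.2258.
Expected months from Bull to Recovery: 3.2258.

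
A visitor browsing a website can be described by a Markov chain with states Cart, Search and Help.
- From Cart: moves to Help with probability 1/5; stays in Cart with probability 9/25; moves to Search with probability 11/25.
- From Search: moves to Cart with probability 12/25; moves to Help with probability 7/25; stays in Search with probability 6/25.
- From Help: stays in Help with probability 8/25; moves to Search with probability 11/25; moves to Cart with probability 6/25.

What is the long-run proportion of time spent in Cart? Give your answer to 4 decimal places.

Let the stationary distribution be π with π = πP and π_1 + π_2 + π_3 = 1.
π_1 = 0.36·π_1 + 0.48·π_2 + 0.24·π_3
π_2 = 0.44·π_1 + 0.24·π_2 + 0.44·π_3
Solving with the normalization constraint gives π = (0.3727, 0.3667, 0.2606).
So the stationary probability of Cart is 0.3727.

0.3727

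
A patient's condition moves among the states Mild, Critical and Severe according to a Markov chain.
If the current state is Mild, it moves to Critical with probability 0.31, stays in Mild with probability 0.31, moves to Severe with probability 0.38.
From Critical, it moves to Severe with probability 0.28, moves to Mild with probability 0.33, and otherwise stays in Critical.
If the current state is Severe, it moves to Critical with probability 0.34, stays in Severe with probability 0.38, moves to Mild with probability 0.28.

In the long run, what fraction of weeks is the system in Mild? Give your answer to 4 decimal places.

0.3066

Let the stationary distribution be π with π = πP and π_1 + π_2 + π_3 = 1.
π_1 = 0.31·π_1 + 0.33·π_2 + 0.28·π_3
π_2 = 0.31·π_1 + 0.39·π_2 + 0.34·π_3
Solving with the normalization constraint gives π = (0.3066, 0.3482, 0.3452).
So the stationary probability of Mild is 0.3066.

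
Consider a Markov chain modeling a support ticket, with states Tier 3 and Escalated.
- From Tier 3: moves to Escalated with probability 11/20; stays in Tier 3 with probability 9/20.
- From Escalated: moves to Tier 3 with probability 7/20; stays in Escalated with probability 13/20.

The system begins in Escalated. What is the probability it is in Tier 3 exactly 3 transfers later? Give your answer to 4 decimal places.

Propagate the distribution vector 3 transfers from Escalated.
After 0 transfers: (0.0000, 1.0000)
After 1 transfer: (0.3500, 0.6500)
After 2 transfers: (0.3850, 0.6150)
After 3 transfers: (0.3885, 0.6115)
P(in Tier 3 after 3 transfers) = 0.3885

0.3885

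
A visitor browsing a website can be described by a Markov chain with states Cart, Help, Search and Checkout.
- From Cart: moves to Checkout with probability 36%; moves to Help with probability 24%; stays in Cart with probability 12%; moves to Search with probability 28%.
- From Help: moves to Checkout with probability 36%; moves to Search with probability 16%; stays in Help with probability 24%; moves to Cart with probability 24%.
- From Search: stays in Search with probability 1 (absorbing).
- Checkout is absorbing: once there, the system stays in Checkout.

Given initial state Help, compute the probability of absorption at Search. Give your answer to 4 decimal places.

Let h(s) be the probability of absorption at Search starting from transient state s. Then h(Search) = 1 and h(Checkout) = 0. By first-step analysis:
h(Cart) = 0.12·h(Cart) + 0.24·h(Help) + 0.28·1 + 0.36·0
h(Help) = 0.24·h(Cart) + 0.24·h(Help) + 0.16·1 + 0.36·0
Solving: h(Cart) = 0.4110, h(Help) = 0.3403.
Starting from Help, the probability is 0.3403.

0.3403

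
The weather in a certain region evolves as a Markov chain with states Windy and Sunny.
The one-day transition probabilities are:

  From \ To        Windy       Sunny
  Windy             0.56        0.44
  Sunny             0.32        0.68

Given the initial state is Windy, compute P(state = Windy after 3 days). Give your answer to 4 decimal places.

Propagate the distribution vector 3 days from Windy.
After 0 days: (1.0000, 0.0000)
After 1 day: (0.5600, 0.4400)
After 2 days: (0.4544, 0.5456)
After 3 days: (0.4291, 0.5709)
P(in Windy after 3 days) = 0.4291

0.4291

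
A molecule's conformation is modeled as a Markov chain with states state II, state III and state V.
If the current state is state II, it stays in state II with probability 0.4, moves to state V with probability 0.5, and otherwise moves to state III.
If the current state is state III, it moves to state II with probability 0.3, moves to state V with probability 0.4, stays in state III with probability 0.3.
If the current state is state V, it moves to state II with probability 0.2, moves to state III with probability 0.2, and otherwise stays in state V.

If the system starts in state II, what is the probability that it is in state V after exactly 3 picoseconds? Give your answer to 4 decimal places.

0.5370

Propagate the distribution vector 3 picoseconds from state II.
After 0 picoseconds: (1.0000, 0.0000, 0.0000)
After 1 picosecond: (0.4000, 0.1000, 0.5000)
After 2 picoseconds: (0.2900, 0.1700, 0.5400)
After 3 picoseconds: (0.2750, 0.1880, 0.5370)
P(in state V after 3 picoseconds) = 0.5370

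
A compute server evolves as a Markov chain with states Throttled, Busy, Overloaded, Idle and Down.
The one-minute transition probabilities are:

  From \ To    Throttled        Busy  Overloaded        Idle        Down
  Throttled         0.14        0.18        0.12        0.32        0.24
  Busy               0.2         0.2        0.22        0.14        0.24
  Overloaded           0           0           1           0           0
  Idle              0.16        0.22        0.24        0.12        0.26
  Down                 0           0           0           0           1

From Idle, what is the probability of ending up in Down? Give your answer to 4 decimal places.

0.5390

Let h(s) be the probability of absorption at Down starting from transient state s. Then h(Down) = 1 and h(Overloaded) = 0. By first-step analysis:
h(Throttled) = 0.14·h(Throttled) + 0.18·h(Busy) + 0.12·0 + 0.32·h(Idle) + 0.24·1
h(Busy) = 0.2·h(Throttled) + 0.2·h(Busy) + 0.22·0 + 0.14·h(Idle) + 0.24·1
h(Idle) = 0.16·h(Throttled) + 0.22·h(Busy) + 0.24·0 + 0.12·h(Idle) + 0.26·1
Solving: h(Throttled) = 0.5932, h(Busy) = 0.5426, h(Idle) = 0.5390.
Starting from Idle, the probability is 0.5390.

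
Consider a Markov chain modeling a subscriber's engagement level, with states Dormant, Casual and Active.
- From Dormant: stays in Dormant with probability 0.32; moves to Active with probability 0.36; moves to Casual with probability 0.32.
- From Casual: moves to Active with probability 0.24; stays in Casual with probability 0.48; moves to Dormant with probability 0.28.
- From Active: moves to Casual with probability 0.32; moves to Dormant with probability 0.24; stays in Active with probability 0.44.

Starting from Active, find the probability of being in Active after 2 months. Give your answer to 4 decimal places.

0.3568

Sum over the intermediate state after 1 month:
P = P(Active→Dormant)·P(Dormant→Active) + P(Active→Casual)·P(Casual→Active) + P(Active→Active)·P(Active→Active)
  = 0.24×0.36 + 0.32×0.24 + 0.44×0.44
  = 0.0864 + 0.0768 + 0.1936 = 0.3568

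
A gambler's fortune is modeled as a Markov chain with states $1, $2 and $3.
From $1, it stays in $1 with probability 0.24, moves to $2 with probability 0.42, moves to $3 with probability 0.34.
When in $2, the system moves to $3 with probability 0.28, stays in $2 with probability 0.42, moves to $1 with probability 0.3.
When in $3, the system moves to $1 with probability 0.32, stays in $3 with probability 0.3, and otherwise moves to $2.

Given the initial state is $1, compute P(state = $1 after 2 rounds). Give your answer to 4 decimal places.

Sum over the intermediate state after 1 round:
P = P($1→$1)·P($1→$1) + P($1→$2)·P($2→$1) + P($1→$3)·P($3→$1)
  = 0.24×0.24 + 0.42×0.3 + 0.34×0.32
  = 0.0576 + 0.1260 + 0.1088 = 0.2924

0.2924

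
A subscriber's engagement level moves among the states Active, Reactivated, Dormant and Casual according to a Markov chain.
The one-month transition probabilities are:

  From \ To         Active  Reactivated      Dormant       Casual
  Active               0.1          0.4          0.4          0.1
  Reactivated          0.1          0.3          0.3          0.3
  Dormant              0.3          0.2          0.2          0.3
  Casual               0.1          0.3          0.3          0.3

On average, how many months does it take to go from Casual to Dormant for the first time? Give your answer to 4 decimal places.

3.2258

Let t(s) be the expected number of months to first reach Dormant from state s, with t(Dormant) = 0. Conditioning on the first month:
t(Active) = 1 + 0.1·t(Active) + 0.4·t(Reactivated) + 0.1·t(Casual)
t(Reactivated) = 1 + 0.1·t(Active) + 0.3·t(Reactivated) + 0.3·t(Casual)
t(Casual) = 1 + 0.1·t(Active) + 0.3·t(Reactivated) + 0.3·t(Casual)
Solving: t(Active) = 2.9032, t(Reactivated) = 3.2258, t(Casual) = 3.2258.
Expected months from Casual to Dormant: 3.2258.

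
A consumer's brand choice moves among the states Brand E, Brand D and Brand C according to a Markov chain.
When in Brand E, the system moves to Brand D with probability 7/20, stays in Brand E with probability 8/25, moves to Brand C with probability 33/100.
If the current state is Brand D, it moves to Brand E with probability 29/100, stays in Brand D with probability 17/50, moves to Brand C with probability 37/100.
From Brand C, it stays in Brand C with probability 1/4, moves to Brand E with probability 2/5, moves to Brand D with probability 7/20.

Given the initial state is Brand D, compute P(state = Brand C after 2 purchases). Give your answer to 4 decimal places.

0.3140

Sum over the intermediate state after 1 purchase:
P = P(Brand D→Brand E)·P(Brand E→Brand C) + P(Brand D→Brand D)·P(Brand D→Brand C) + P(Brand D→Brand C)·P(Brand C→Brand C)
  = 0.29×0.33 + 0.34×0.37 + 0.37×0.25
  = 0.0957 + 0.1258 + 0.0925 = 0.3140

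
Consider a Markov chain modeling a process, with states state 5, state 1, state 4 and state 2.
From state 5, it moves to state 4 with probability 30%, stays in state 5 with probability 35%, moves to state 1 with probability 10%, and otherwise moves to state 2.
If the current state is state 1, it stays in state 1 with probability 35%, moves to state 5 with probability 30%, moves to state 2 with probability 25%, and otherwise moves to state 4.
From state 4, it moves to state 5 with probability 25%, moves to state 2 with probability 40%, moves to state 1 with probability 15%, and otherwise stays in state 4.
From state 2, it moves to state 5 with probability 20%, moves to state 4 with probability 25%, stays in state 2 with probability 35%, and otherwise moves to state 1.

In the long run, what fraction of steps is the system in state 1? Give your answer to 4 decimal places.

Let the stationary distribution be π with π = πP and π_1 + π_2 + π_3 + π_4 = 1.
π_1 = 0.35·π_1 + 0.3·π_2 + 0.25·π_3 + 0.2·π_4
π_2 = 0.1·π_1 + 0.35·π_2 + 0.15·π_3 + 0.2·π_4
π_3 = 0.3·π_1 + 0.1·π_2 + 0.2·π_3 + 0.25·π_4
Solving with the normalization constraint gives π = (0.2708, 0.1903, 0.2238, 0.3151).
So the stationary probability of state 1 is 0.1903.

0.1903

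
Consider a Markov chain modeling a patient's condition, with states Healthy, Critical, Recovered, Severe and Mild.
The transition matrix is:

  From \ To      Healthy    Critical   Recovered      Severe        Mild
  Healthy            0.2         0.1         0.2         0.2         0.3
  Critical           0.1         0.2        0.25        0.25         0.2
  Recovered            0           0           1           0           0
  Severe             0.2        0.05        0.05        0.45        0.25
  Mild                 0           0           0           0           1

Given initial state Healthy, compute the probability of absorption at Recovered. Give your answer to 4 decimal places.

0.3719

Let h(s) be the probability of absorption at Recovered starting from transient state s. Then h(Recovered) = 1 and h(Mild) = 0. By first-step analysis:
h(Healthy) = 0.2·h(Healthy) + 0.1·h(Critical) + 0.2·1 + 0.2·h(Severe) + 0.3·0
h(Critical) = 0.1·h(Healthy) + 0.2·h(Critical) + 0.25·1 + 0.25·h(Severe) + 0.2·0
h(Severe) = 0.2·h(Healthy) + 0.05·h(Critical) + 0.05·1 + 0.45·h(Severe) + 0.25·0
Solving: h(Healthy) = 0.3719, h(Critical) = 0.4422, h(Severe) = 0.2663.
Starting from Healthy, the probability is 0.3719.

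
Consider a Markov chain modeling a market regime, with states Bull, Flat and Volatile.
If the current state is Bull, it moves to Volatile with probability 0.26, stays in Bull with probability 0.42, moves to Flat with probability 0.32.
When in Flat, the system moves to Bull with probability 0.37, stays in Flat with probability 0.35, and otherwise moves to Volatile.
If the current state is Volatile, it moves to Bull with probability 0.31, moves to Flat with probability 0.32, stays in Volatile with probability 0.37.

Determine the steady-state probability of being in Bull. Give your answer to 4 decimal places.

0.3706

Let the stationary distribution be π with π = πP and π_1 + π_2 + π_3 = 1.
π_1 = 0.42·π_1 + 0.37·π_2 + 0.31·π_3
π_2 = 0.32·π_1 + 0.35·π_2 + 0.32·π_3
Solving with the normalization constraint gives π = (0.3706, 0.3299, 0.2995).
So the stationary probability of Bull is 0.3706.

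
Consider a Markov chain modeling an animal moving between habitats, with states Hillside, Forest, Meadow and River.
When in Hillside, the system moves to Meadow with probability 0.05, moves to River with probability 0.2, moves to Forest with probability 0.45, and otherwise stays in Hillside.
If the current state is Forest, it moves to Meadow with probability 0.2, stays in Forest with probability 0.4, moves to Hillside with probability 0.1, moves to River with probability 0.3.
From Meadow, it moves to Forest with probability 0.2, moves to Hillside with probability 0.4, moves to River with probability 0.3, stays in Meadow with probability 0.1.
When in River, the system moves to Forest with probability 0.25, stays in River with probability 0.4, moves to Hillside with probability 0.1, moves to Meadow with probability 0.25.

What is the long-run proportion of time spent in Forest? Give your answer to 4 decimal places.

Let the stationary distribution be π with π = πP and π_1 + π_2 + π_3 + π_4 = 1.
π_1 = 0.3·π_1 + 0.1·π_2 + 0.4·π_3 + 0.1·π_4
π_2 = 0.45·π_1 + 0.4·π_2 + 0.2·π_3 + 0.25·π_4
π_3 = 0.05·π_1 + 0.2·π_2 + 0.1·π_3 + 0.25·π_4
Solving with the normalization constraint gives π = (0.1888, 0.3285, 0.1703, 0.3124).
So the stationary probability of Forest is 0.3285.

0.3285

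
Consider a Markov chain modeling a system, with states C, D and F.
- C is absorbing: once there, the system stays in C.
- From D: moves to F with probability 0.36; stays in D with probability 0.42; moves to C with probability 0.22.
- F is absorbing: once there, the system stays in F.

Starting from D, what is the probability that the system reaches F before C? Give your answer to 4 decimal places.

Let h(s) be the probability of absorption at F starting from transient state s. Then h(F) = 1 and h(C) = 0. By first-step analysis:
h(D) = 0.22·0 + 0.42·h(D) + 0.36·1
Solving: h(D) = 0.6207.
Starting from D, the probability is 0.6207.

0.6207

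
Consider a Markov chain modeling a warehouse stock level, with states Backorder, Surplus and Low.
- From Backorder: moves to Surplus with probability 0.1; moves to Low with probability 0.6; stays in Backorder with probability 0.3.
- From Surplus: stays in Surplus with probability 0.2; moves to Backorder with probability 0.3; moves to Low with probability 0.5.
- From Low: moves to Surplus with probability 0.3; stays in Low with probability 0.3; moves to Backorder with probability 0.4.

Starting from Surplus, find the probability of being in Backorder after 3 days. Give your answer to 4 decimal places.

Propagate the distribution vector 3 days from Surplus.
After 0 days: (0.0000, 1.0000, 0.0000)
After 1 day: (0.3000, 0.2000, 0.5000)
After 2 days: (0.3500, 0.2200, 0.4300)
After 3 days: (0.3430, 0.2080, 0.4490)
P(in Backorder after 3 days) = 0.3430

0.3430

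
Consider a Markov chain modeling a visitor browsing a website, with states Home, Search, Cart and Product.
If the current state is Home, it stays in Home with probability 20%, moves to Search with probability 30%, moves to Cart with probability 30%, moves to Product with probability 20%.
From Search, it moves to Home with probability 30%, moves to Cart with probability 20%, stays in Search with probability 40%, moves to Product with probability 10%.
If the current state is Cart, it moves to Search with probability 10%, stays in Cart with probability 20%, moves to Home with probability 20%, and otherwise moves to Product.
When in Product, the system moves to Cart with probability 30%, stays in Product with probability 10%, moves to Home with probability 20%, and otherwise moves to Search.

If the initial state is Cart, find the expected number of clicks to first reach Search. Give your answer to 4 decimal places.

4.2683

Let t(s) be the expected number of clicks to first reach Search from state s, with t(Search) = 0. Conditioning on the first click:
t(Home) = 1 + 0.2·t(Home) + 0.3·t(Cart) + 0.2·t(Product)
t(Cart) = 1 + 0.2·t(Home) + 0.2·t(Cart) + 0.5·t(Product)
t(Product) = 1 + 0.2·t(Home) + 0.3·t(Cart) + 0.1·t(Product)
Solving: t(Home) = 3.6890, t(Cart) = 4.2683, t(Product) = 3.3537.
Expected clicks from Cart to Search: 4.2683.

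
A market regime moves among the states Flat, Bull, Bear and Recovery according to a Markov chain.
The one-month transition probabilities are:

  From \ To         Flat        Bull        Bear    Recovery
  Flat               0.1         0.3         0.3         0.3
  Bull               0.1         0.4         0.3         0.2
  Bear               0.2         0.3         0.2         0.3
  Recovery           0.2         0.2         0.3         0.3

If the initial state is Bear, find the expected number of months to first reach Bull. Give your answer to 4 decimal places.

3.7037

Let t(s) be the expected number of months to first reach Bull from state s, with t(Bull) = 0. Conditioning on the first month:
t(Flat) = 1 + 0.1·t(Flat) + 0.3·t(Bear) + 0.3·t(Recovery)
t(Bear) = 1 + 0.2·t(Flat) + 0.2·t(Bear) + 0.3·t(Recovery)
t(Recovery) = 1 + 0.2·t(Flat) + 0.3·t(Bear) + 0.3·t(Recovery)
Solving: t(Flat) = 3.7037, t(Bear) = 3.7037, t(Recovery) = 4.0741.
Expected months from Bear to Bull: 3.7037.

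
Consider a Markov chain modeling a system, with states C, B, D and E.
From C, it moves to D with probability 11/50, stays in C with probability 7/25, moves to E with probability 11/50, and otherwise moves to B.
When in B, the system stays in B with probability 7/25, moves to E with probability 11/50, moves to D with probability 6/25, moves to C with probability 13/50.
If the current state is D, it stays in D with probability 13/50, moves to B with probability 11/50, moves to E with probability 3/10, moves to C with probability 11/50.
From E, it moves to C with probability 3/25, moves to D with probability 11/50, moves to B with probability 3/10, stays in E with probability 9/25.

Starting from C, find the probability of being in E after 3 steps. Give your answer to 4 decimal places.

Propagate the distribution vector 3 steps from C.
After 0 steps: (1.0000, 0.0000, 0.0000, 0.0000)
After 1 step: (0.2800, 0.2800, 0.2200, 0.2200)
After 2 steps: (0.2260, 0.2712, 0.2344, 0.2684)
After 3 steps: (0.2176, 0.2713, 0.2348, 0.2763)
P(in E after 3 steps) = 0.2763

0.2763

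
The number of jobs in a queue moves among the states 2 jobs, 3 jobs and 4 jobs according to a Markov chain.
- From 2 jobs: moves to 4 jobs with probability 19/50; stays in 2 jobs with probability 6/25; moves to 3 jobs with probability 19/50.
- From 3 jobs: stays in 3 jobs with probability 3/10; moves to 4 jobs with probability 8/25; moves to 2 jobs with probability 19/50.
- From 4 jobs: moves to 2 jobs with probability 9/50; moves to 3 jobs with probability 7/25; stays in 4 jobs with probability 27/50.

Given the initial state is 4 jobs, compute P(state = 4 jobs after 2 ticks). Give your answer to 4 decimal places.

0.4496

Sum over the intermediate state after 1 tick:
P = P(4 jobs→2 jobs)·P(2 jobs→4 jobs) + P(4 jobs→3 jobs)·P(3 jobs→4 jobs) + P(4 jobs→4 jobs)·P(4 jobs→4 jobs)
  = 0.18×0.38 + 0.28×0.32 + 0.54×0.54
  = 0.0684 + 0.0896 + 0.2916 = 0.4496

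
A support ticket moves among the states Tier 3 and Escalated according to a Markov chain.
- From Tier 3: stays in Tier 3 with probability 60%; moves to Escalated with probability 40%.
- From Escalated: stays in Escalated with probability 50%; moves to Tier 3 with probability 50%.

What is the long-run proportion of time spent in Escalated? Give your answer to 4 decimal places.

0.4444

Let the stationary distribution be π with π = πP and π_1 + π_2 = 1.
π_1 = 0.6·π_1 + 0.5·π_2
Solving with the normalization constraint gives π = (0.5556, 0.4444).
So the stationary probability of Escalated is 0.4444.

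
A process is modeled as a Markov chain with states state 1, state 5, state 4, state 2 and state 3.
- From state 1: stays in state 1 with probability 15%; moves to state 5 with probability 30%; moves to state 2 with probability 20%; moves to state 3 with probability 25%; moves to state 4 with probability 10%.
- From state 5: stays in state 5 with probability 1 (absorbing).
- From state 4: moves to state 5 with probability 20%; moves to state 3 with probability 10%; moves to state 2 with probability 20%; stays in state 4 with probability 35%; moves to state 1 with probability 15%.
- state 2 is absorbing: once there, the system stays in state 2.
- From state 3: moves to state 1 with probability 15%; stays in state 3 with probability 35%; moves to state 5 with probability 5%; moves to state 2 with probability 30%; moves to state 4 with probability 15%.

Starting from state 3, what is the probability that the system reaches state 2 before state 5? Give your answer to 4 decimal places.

Let h(s) be the probability of absorption at state 2 starting from transient state s. Then h(state 2) = 1 and h(state 5) = 0. By first-step analysis:
h(state 1) = 0.15·h(state 1) + 0.3·0 + 0.1·h(state 4) + 0.2·1 + 0.25·h(state 3)
h(state 4) = 0.15·h(state 1) + 0.2·0 + 0.35·h(state 4) + 0.2·1 + 0.1·h(state 3)
h(state 3) = 0.15·h(state 1) + 0.05·0 + 0.15·h(state 4) + 0.3·1 + 0.35·h(state 3)
Solving: h(state 1) = 0.5039, h(state 4) = 0.5317, h(state 3) = 0.7005.
Starting from state 3, the probability is 0.7005.

0.7005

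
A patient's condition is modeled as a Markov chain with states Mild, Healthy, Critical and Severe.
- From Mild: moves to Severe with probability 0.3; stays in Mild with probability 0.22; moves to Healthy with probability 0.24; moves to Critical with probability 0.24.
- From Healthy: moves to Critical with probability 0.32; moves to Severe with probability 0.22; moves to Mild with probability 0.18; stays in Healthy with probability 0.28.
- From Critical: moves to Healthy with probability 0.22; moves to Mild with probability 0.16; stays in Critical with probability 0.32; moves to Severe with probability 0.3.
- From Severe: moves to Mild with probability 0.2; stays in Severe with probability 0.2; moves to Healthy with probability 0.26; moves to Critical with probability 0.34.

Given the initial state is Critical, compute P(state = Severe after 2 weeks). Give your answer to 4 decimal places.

0.2524

Propagate the distribution vector 2 weeks from Critical.
After 0 weeks: (0.0000, 0.0000, 1.0000, 0.0000)
After 1 week: (0.1600, 0.2200, 0.3200, 0.3000)
After 2 weeks: (0.1860, 0.2484, 0.3132, 0.2524)
P(in Severe after 2 weeks) = 0.2524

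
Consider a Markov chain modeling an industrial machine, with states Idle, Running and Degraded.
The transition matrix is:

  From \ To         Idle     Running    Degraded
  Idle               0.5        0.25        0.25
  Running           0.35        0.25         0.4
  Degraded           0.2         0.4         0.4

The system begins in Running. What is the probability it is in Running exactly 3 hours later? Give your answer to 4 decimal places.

Propagate the distribution vector 3 hours from Running.
After 0 hours: (0.0000, 1.0000, 0.0000)
After 1 hour: (0.3500, 0.2500, 0.4000)
After 2 hours: (0.3425, 0.3100, 0.3475)
After 3 hours: (0.3493, 0.3021, 0.3486)
P(in Running after 3 hours) = 0.3021

0.3021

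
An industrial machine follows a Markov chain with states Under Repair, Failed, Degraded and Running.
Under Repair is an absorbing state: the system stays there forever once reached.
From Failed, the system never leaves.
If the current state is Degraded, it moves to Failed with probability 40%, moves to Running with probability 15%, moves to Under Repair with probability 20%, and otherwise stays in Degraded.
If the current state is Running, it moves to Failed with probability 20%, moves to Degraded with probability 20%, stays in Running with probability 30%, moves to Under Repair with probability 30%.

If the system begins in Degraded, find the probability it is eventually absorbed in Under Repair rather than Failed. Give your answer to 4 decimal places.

Let h(s) be the probability of absorption at Under Repair starting from transient state s. Then h(Under Repair) = 1 and h(Failed) = 0. By first-step analysis:
h(Degraded) = 0.2·1 + 0.4·0 + 0.25·h(Degraded) + 0.15·h(Running)
h(Running) = 0.3·1 + 0.2·0 + 0.2·h(Degraded) + 0.3·h(Running)
Solving: h(Degraded) = 0.3737, h(Running) = 0.5354.
Starting from Degraded, the probability is 0.3737.

0.3737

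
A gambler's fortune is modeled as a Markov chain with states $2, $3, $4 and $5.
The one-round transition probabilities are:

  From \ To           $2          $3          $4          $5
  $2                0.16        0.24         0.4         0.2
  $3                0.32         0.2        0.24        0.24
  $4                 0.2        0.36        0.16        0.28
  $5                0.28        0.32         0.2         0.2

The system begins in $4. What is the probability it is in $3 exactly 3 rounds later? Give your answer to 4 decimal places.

0.2772

Propagate the distribution vector 3 rounds from $4.
After 0 rounds: (0.0000, 0.0000, 1.0000, 0.0000)
After 1 round: (0.2000, 0.3600, 0.1600, 0.2800)
After 2 rounds: (0.2576, 0.2672, 0.2480, 0.2272)
After 3 rounds: (0.2399, 0.2772, 0.2523, 0.2305)
P(in $3 after 3 rounds) = 0.2772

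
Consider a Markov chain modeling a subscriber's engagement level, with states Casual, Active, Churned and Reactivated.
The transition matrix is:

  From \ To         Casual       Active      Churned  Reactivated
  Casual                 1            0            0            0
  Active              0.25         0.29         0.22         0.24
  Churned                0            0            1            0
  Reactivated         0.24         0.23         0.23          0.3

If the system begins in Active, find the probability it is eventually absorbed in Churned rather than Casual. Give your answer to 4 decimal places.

0.4735

Let h(s) be the probability of absorption at Churned starting from transient state s. Then h(Churned) = 1 and h(Casual) = 0. By first-step analysis:
h(Active) = 0.25·0 + 0.29·h(Active) + 0.22·1 + 0.24·h(Reactivated)
h(Reactivated) = 0.24·0 + 0.23·h(Active) + 0.23·1 + 0.3·h(Reactivated)
Solving: h(Active) = 0.4735, h(Reactivated) = 0.4842.
Starting from Active, the probability is 0.4735.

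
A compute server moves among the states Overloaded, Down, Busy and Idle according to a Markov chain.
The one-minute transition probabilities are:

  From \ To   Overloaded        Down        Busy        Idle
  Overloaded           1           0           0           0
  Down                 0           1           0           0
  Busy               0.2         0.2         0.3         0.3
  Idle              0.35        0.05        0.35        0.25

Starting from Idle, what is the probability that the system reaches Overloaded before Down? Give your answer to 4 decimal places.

Let h(s) be the probability of absorption at Overloaded starting from transient state s. Then h(Overloaded) = 1 and h(Down) = 0. By first-step analysis:
h(Busy) = 0.2·1 + 0.2·0 + 0.3·h(Busy) + 0.3·h(Idle)
h(Idle) = 0.35·1 + 0.05·0 + 0.35·h(Busy) + 0.25·h(Idle)
Solving: h(Busy) = 0.6071, h(Idle) = 0.7500.
Starting from Idle, the probability is 0.7500.

0.7500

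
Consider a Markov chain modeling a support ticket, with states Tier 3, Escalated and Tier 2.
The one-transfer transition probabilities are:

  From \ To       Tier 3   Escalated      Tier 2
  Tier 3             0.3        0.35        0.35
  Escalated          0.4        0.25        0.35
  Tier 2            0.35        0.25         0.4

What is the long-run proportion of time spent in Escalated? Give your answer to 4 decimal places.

Let the stationary distribution be π with π = πP and π_1 + π_2 + π_3 = 1.
π_1 = 0.3·π_1 + 0.4·π_2 + 0.35·π_3
π_2 = 0.35·π_1 + 0.25·π_2 + 0.25·π_3
Solving with the normalization constraint gives π = (0.3469, 0.2847, 0.3684).
So the stationary probability of Escalated is 0.2847.

0.2847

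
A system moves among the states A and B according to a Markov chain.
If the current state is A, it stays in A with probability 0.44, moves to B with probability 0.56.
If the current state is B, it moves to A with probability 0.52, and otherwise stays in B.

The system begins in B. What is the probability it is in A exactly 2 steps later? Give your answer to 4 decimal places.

0.4784

Sum over the intermediate state after 1 step:
P = P(B→A)·P(A→A) + P(B→B)·P(B→A)
  = 0.52×0.44 + 0.48×0.52
  = 0.2288 + 0.2496 = 0.4784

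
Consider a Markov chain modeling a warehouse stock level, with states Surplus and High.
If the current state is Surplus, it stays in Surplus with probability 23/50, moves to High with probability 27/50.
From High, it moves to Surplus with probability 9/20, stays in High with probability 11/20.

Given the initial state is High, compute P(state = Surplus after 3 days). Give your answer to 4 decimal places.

0.4545

Propagate the distribution vector 3 days from High.
After 0 days: (0.0000, 1.0000)
After 1 day: (0.4500, 0.5500)
After 2 days: (0.4545, 0.5455)
After 3 days: (0.4545, 0.5455)
P(in Surplus after 3 days) = 0.4545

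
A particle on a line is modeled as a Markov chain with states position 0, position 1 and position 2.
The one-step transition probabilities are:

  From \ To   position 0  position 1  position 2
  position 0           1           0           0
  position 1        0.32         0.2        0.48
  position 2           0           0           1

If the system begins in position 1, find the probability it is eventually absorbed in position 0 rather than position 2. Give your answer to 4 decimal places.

0.4000

Let h(s) be the probability of absorption at position 0 starting from transient state s. Then h(position 0) = 1 and h(position 2) = 0. By first-step analysis:
h(position 1) = 0.32·1 + 0.2·h(position 1) + 0.48·0
Solving: h(position 1) = 0.4000.
Starting from position 1, the probability is 0.4000.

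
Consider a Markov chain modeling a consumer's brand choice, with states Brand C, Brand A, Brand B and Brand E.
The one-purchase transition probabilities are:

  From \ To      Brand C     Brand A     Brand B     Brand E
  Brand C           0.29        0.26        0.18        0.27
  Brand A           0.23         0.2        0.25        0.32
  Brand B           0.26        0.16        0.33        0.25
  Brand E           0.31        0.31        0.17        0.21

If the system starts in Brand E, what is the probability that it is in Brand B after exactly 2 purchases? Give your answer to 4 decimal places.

0.2251

Propagate the distribution vector 2 purchases from Brand E.
After 0 purchases: (0.0000, 0.0000, 0.0000, 1.0000)
After 1 purchase: (0.3100, 0.3100, 0.1700, 0.2100)
After 2 purchases: (0.2705, 0.2349, 0.2251, 0.2695)
P(in Brand B after 2 purchases) = 0.2251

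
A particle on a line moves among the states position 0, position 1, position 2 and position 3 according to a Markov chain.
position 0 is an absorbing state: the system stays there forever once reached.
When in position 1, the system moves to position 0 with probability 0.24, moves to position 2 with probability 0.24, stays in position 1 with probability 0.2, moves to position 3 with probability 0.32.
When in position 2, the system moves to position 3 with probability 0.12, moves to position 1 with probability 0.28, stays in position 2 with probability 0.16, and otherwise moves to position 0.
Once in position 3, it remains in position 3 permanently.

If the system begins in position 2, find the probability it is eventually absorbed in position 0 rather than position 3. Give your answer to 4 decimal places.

0.6931

Let h(s) be the probability of absorption at position 0 starting from transient state s. Then h(position 0) = 1 and h(position 3) = 0. By first-step analysis:
h(position 1) = 0.24·1 + 0.2·h(position 1) + 0.24·h(position 2) + 0.32·0
h(position 2) = 0.44·1 + 0.28·h(position 1) + 0.16·h(position 2) + 0.12·0
Solving: h(position 1) = 0.5079, h(position 2) = 0.6931.
Starting from position 2, the probability is 0.6931.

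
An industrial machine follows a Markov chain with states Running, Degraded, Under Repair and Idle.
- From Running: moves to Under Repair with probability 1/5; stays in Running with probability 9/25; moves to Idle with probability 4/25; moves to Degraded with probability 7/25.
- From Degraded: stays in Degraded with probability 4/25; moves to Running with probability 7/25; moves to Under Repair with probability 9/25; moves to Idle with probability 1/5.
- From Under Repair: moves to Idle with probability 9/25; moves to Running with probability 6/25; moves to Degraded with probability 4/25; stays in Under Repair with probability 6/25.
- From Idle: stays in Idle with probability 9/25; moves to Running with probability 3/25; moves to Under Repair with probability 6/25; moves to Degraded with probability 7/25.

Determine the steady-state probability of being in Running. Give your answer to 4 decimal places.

0.2453

Let the stationary distribution be π with π = πP and π_1 + π_2 + π_3 + π_4 = 1.
π_1 = 0.36·π_1 + 0.28·π_2 + 0.24·π_3 + 0.12·π_4
π_2 = 0.28·π_1 + 0.16·π_2 + 0.16·π_3 + 0.28·π_4
π_3 = 0.2·π_1 + 0.36·π_2 + 0.24·π_3 + 0.24·π_4
Solving with the normalization constraint gives π = (0.2453, 0.2225, 0.2569, 0.2753).
So the stationary probability of Running is 0.2453.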